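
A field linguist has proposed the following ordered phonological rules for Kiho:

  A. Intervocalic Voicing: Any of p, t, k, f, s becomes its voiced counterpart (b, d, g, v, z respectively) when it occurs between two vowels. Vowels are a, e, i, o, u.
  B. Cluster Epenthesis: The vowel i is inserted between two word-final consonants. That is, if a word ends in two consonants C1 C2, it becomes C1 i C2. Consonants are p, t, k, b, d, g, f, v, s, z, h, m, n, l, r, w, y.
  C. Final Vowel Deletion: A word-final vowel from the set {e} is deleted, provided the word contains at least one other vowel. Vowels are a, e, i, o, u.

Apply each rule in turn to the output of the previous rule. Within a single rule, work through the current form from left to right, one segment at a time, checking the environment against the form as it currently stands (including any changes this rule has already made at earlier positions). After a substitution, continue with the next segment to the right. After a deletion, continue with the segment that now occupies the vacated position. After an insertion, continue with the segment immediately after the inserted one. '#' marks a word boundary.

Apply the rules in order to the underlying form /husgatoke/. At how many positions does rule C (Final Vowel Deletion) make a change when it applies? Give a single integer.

A Intervocalic Voicing: [husgatoke] → [husgadoge]
B Cluster Epenthesis: no change — [husgadoge]
C Final Vowel Deletion: [husgadoge] → [husgadog]
Rule C changed 1 position(s).

1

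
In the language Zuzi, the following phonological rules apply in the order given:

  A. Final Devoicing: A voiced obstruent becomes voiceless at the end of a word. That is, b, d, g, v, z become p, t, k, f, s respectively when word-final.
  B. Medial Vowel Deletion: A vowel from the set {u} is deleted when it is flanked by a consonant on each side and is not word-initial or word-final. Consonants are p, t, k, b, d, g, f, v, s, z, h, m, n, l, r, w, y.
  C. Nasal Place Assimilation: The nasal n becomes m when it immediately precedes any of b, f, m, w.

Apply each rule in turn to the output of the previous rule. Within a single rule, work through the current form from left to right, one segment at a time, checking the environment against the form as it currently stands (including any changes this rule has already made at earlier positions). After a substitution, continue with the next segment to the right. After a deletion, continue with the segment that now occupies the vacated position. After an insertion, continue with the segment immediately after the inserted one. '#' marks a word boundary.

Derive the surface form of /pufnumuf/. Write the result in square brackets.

A Final Devoicing: no change — [pufnumuf]
B Medial Vowel Deletion: [pufnumuf] → [pfnmf]
C Nasal Place Assimilation: [pfnmf] → [pfmmf]

[pfmmf]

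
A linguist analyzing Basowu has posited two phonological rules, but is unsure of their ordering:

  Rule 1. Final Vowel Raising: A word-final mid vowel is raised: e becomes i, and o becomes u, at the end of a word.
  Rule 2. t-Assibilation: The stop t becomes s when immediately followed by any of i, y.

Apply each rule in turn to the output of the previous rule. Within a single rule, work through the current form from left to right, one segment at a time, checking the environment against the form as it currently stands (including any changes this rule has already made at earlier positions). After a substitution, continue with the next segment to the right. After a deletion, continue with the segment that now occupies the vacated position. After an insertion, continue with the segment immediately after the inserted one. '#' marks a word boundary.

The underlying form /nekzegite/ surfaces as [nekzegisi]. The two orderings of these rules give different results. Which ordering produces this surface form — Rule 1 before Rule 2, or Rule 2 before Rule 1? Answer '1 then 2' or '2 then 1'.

Order 1 then 2:
  1 Final Vowel Raising: [nekzegite] → [nekzegiti]
  2 t-Assibilation: [nekzegiti] → [nekzegisi]
  result: [nekzegisi]
Order 2 then 1:
  2 t-Assibilation: no change — [nekzegite]
  1 Final Vowel Raising: [nekzegite] → [nekzegiti]
  result: [nekzegiti]

1 then 2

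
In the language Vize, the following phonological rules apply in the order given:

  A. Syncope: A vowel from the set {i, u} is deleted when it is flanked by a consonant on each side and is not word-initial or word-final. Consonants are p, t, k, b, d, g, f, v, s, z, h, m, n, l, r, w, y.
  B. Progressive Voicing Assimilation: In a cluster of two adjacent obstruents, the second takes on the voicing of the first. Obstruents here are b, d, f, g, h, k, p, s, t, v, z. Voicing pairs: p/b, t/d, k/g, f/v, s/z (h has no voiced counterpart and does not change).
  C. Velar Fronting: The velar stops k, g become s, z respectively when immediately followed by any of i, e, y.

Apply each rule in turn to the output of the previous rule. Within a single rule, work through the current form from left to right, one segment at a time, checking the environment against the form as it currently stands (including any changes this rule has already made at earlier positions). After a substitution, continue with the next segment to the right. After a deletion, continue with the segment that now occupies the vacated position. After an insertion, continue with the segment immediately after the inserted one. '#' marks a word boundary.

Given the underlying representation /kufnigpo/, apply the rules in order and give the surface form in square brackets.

[kfngbo]

A Syncope: [kufnigpo] → [kfngpo]
B Progressive Voicing Assimilation: [kfngpo] → [kfngbo]
C Velar Fronting: no change — [kfngbo]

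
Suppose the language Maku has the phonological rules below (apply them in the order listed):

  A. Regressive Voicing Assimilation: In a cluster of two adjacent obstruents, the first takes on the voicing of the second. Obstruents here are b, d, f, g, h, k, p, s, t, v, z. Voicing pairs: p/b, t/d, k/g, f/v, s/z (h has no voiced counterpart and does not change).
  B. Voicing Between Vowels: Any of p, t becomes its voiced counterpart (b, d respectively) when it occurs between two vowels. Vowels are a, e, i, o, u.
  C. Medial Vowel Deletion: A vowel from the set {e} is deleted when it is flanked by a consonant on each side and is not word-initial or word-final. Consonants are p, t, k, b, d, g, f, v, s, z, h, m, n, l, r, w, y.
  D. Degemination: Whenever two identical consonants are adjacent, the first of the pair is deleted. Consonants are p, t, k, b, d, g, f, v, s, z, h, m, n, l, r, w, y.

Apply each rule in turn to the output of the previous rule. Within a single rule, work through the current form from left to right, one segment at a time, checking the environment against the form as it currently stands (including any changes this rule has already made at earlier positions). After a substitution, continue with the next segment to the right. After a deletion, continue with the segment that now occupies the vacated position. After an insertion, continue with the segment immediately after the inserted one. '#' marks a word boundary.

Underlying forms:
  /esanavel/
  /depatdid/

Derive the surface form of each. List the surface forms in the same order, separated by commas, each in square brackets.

[esanavl], [dbadid]

/esanavel/:
  A Regressive Voicing Assimilation: no change — [esanavel]
  B Voicing Between Vowels: no change — [esanavel]
  C Medial Vowel Deletion: [esanavel] → [esanavl]
  D Degemination: no change — [esanavl]
/depatdid/:
  A Regressive Voicing Assimilation: [depatdid] → [depaddid]
  B Voicing Between Vowels: [depaddid] → [debaddid]
  C Medial Vowel Deletion: [debaddid] → [dbaddid]
  D Degemination: [dbaddid] → [dbadid]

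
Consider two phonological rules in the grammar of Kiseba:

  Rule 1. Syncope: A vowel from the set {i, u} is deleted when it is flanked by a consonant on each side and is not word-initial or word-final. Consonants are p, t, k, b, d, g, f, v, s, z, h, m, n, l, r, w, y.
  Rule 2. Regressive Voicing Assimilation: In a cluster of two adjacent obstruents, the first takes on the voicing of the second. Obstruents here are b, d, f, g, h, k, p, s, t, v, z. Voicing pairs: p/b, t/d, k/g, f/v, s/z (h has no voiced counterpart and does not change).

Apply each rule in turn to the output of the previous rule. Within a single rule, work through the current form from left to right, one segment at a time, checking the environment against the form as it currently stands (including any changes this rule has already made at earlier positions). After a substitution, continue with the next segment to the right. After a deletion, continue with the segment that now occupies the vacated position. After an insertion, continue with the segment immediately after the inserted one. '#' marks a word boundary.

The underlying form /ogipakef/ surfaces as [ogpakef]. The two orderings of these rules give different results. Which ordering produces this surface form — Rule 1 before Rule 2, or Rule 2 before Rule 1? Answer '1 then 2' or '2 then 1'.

2 then 1

Order 1 then 2:
  1 Syncope: [ogipakef] → [ogpakef]
  2 Regressive Voicing Assimilation: [ogpakef] → [okpakef]
  result: [okpakef]
Order 2 then 1:
  2 Regressive Voicing Assimilation: no change — [ogipakef]
  1 Syncope: [ogipakef] → [ogpakef]
  result: [ogpakef]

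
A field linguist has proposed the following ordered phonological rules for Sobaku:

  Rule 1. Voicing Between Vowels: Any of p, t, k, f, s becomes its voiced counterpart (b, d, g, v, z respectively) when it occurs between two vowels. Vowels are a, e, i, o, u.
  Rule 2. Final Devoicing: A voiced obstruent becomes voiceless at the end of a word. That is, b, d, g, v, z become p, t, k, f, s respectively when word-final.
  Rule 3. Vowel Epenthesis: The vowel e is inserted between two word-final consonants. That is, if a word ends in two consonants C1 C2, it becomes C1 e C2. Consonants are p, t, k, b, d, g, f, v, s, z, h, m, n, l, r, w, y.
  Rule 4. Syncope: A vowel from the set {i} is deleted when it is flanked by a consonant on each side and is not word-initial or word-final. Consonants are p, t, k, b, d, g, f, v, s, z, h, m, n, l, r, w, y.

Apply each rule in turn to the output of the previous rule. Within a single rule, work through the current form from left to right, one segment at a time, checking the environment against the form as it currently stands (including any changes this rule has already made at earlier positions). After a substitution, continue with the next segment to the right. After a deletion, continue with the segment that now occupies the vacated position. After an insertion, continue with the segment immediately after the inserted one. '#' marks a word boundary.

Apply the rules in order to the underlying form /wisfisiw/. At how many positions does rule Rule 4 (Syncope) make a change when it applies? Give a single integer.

Rule 1 Voicing Between Vowels: [wisfisiw] → [wisfiziw]
Rule 2 Final Devoicing: no change — [wisfiziw]
Rule 3 Vowel Epenthesis: no change — [wisfiziw]
Rule 4 Syncope: [wisfiziw] → [wsfzw]
Rule Rule 4 changed 3 position(s).

3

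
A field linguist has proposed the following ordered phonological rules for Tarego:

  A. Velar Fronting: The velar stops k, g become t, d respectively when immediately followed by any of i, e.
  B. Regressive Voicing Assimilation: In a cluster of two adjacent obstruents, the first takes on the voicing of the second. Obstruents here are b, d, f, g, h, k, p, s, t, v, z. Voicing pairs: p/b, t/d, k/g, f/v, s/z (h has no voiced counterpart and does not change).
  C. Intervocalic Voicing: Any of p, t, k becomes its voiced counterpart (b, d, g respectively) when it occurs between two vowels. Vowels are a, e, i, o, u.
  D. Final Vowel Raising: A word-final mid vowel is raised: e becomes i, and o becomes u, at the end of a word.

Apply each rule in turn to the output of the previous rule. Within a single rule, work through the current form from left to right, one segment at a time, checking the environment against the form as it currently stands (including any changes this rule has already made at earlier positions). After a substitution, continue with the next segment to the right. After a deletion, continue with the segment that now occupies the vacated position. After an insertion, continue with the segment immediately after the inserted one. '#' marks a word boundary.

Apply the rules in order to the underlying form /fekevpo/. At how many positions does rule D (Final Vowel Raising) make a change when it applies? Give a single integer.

1

A Velar Fronting: [fekevpo] → [fetevpo]
B Regressive Voicing Assimilation: [fetevpo] → [fetefpo]
C Intervocalic Voicing: [fetefpo] → [fedefpo]
D Final Vowel Raising: [fedefpo] → [fedefpu]
Rule D changed 1 position(s).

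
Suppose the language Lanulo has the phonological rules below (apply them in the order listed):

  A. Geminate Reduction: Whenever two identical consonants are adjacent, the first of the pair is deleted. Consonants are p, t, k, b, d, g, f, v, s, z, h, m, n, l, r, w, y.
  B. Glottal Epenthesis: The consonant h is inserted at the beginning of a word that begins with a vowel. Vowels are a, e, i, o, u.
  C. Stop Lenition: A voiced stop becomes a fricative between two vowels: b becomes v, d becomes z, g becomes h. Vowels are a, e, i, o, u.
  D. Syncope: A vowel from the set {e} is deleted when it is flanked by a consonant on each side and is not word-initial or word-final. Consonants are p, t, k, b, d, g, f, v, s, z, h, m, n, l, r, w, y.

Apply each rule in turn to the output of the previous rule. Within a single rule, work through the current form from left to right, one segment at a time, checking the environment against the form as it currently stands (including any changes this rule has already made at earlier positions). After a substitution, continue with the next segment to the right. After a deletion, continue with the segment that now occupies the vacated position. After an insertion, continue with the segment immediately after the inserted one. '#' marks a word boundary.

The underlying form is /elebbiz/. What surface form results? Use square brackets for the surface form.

A Geminate Reduction: [elebbiz] → [elebiz]
B Glottal Epenthesis: [elebiz] → [helebiz]
C Stop Lenition: [helebiz] → [heleviz]
D Syncope: [heleviz] → [hlviz]

[hlviz]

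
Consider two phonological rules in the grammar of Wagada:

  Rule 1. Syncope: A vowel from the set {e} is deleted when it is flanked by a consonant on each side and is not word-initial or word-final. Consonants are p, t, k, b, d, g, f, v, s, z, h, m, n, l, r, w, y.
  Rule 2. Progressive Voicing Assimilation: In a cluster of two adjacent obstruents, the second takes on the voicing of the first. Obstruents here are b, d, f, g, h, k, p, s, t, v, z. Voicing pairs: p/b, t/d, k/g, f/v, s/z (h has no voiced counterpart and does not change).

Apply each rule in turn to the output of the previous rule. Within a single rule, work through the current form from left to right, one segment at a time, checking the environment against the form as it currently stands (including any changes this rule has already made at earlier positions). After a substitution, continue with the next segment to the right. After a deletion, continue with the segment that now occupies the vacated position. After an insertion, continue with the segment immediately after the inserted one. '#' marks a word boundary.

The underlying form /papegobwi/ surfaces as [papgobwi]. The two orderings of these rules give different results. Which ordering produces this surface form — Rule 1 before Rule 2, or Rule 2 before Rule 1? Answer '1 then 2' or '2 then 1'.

2 then 1

Order 1 then 2:
  1 Syncope: [papegobwi] → [papgobwi]
  2 Progressive Voicing Assimilation: [papgobwi] → [papkobwi]
  result: [papkobwi]
Order 2 then 1:
  2 Progressive Voicing Assimilation: no change — [papegobwi]
  1 Syncope: [papegobwi] → [papgobwi]
  result: [papgobwi]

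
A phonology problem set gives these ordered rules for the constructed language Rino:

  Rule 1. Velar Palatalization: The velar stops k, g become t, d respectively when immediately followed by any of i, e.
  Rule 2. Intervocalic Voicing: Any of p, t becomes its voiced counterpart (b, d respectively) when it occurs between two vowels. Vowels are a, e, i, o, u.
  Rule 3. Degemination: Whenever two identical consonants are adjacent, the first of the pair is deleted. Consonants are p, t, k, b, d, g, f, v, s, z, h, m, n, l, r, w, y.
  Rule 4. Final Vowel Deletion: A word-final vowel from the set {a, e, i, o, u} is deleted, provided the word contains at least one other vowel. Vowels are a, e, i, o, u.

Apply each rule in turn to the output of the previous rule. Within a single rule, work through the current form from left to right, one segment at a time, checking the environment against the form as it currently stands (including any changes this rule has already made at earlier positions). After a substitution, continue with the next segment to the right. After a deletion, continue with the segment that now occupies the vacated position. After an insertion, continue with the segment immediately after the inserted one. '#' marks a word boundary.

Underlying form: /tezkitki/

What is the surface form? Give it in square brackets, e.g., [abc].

Rule 1 Velar Palatalization: [tezkitki] → [teztitti]
Rule 2 Intervocalic Voicing: no change — [teztitti]
Rule 3 Degemination: [teztitti] → [teztiti]
Rule 4 Final Vowel Deletion: [teztiti] → [teztit]

[teztit]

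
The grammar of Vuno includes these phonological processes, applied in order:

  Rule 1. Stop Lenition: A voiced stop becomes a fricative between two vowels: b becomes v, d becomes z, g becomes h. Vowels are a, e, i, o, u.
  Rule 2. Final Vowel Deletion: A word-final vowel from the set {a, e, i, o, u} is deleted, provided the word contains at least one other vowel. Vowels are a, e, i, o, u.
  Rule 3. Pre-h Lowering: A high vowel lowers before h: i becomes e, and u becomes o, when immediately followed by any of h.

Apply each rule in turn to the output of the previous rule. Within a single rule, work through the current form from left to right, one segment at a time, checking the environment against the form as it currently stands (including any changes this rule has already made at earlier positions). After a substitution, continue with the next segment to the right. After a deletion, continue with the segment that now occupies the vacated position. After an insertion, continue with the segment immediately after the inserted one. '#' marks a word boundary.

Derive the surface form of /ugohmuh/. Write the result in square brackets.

[ohohmoh]

Rule 1 Stop Lenition: [ugohmuh] → [uhohmuh]
Rule 2 Final Vowel Deletion: no change — [uhohmuh]
Rule 3 Pre-h Lowering: [uhohmuh] → [ohohmoh]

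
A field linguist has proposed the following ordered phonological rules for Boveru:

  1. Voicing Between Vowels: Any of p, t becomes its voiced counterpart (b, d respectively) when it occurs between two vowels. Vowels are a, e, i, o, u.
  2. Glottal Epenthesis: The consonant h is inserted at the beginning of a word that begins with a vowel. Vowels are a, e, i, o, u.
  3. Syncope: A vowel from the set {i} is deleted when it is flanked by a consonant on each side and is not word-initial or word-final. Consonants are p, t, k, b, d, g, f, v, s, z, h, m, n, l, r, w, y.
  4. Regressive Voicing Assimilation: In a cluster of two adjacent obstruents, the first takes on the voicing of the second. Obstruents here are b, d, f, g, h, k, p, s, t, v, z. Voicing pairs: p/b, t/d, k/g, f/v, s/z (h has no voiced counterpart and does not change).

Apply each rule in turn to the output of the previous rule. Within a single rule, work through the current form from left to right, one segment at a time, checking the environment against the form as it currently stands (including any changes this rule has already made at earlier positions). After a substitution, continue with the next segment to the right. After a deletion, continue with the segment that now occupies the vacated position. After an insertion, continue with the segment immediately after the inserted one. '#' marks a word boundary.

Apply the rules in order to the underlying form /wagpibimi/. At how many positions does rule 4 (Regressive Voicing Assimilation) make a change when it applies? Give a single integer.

2

1 Voicing Between Vowels: no change — [wagpibimi]
2 Glottal Epenthesis: no change — [wagpibimi]
3 Syncope: [wagpibimi] → [wagpbmi]
4 Regressive Voicing Assimilation: [wagpbmi] → [wakbbmi]
Rule 4 changed 2 position(s).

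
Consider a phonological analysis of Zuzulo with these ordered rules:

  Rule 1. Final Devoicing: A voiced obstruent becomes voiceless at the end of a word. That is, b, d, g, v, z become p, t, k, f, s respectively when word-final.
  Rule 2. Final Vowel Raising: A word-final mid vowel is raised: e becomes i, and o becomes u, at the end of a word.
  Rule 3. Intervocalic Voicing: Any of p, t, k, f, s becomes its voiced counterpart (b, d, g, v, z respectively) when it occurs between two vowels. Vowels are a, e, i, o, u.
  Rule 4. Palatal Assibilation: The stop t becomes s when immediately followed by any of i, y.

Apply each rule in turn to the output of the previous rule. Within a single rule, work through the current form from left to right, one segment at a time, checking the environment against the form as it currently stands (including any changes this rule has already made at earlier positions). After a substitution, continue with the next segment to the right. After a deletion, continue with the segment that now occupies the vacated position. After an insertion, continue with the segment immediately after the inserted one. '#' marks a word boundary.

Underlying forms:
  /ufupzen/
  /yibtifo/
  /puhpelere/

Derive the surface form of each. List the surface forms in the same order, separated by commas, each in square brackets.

[uvupzen], [yibsivu], [puhpeleri]

/ufupzen/:
  Rule 1 Final Devoicing: no change — [ufupzen]
  Rule 2 Final Vowel Raising: no change — [ufupzen]
  Rule 3 Intervocalic Voicing: [ufupzen] → [uvupzen]
  Rule 4 Palatal Assibilation: no change — [uvupzen]
/yibtifo/:
  Rule 1 Final Devoicing: no change — [yibtifo]
  Rule 2 Final Vowel Raising: [yibtifo] → [yibtifu]
  Rule 3 Intervocalic Voicing: [yibtifu] → [yibtivu]
  Rule 4 Palatal Assibilation: [yibtivu] → [yibsivu]
/puhpelere/:
  Rule 1 Final Devoicing: no change — [puhpelere]
  Rule 2 Final Vowel Raising: [puhpelere] → [puhpeleri]
  Rule 3 Intervocalic Voicing: no change — [puhpeleri]
  Rule 4 Palatal Assibilation: no change — [puhpeleri]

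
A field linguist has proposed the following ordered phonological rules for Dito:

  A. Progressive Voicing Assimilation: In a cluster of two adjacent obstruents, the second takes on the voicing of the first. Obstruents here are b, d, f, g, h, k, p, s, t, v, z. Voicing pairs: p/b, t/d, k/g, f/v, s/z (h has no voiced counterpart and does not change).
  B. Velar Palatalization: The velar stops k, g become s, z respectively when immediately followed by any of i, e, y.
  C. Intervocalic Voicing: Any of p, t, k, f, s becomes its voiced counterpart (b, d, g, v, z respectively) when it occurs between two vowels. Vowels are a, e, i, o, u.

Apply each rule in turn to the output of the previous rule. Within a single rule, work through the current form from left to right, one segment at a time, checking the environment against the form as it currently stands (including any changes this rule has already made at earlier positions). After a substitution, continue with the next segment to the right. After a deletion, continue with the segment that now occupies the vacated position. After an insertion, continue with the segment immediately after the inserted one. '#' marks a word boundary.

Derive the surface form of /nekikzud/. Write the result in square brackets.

[neziksud]

A Progressive Voicing Assimilation: [nekikzud] → [nekiksud]
B Velar Palatalization: [nekiksud] → [nesiksud]
C Intervocalic Voicing: [nesiksud] → [neziksud]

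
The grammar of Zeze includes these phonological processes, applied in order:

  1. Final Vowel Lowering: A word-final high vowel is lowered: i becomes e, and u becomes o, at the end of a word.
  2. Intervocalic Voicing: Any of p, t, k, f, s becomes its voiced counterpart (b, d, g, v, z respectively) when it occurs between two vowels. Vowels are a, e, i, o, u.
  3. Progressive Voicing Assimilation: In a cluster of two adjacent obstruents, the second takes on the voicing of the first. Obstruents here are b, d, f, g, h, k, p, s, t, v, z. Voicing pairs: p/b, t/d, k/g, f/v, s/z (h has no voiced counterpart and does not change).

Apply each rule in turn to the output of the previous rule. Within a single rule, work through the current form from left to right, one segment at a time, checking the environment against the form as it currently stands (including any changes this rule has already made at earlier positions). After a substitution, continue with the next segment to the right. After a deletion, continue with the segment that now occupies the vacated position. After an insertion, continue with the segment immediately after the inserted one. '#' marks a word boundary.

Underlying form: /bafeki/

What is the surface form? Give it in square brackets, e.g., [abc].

[bavege]

1 Final Vowel Lowering: [bafeki] → [bafeke]
2 Intervocalic Voicing: [bafeke] → [bavege]
3 Progressive Voicing Assimilation: no change — [bavege]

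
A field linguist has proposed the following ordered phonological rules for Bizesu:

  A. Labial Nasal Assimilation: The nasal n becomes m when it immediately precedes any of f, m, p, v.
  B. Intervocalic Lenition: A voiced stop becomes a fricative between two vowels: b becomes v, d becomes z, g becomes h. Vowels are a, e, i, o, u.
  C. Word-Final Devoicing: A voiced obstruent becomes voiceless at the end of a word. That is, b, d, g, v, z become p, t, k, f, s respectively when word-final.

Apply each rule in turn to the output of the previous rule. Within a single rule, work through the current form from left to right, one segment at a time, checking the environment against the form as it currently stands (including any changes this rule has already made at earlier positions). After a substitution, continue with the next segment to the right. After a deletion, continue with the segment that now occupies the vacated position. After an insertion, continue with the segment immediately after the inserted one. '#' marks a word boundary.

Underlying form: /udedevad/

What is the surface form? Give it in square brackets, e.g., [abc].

[uzezevat]

A Labial Nasal Assimilation: no change — [udedevad]
B Intervocalic Lenition: [udedevad] → [uzezevad]
C Word-Final Devoicing: [uzezevad] → [uzezevat]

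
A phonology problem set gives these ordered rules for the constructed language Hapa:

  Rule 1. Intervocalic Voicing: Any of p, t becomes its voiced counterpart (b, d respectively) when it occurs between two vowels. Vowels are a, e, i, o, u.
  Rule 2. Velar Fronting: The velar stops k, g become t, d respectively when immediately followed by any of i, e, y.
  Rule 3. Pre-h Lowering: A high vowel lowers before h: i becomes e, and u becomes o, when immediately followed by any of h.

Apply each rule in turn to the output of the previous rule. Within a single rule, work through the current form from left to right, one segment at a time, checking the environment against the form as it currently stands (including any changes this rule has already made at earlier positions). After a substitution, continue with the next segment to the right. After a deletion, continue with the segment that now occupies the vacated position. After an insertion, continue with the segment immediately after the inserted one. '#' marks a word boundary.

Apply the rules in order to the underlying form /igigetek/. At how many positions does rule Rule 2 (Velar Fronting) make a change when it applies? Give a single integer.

Rule 1 Intervocalic Voicing: [igigetek] → [igigedek]
Rule 2 Velar Fronting: [igigedek] → [ididedek]
Rule 3 Pre-h Lowering: no change — [ididedek]
Rule Rule 2 changed 2 position(s).

2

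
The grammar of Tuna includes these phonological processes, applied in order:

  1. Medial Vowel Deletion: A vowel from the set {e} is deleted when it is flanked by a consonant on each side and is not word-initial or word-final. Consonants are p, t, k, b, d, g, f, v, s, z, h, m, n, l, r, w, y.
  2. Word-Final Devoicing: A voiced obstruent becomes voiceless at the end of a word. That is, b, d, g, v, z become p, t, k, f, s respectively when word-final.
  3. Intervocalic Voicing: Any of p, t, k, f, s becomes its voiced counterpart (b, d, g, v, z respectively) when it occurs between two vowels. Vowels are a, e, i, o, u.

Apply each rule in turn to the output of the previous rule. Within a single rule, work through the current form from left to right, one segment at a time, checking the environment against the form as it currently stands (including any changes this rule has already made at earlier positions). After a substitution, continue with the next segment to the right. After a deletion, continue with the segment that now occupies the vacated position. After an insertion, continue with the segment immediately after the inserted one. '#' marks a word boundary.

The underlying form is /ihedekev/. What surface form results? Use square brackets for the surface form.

1 Medial Vowel Deletion: [ihedekev] → [ihdkv]
2 Word-Final Devoicing: [ihdkv] → [ihdkf]
3 Intervocalic Voicing: no change — [ihdkf]

[ihdkf]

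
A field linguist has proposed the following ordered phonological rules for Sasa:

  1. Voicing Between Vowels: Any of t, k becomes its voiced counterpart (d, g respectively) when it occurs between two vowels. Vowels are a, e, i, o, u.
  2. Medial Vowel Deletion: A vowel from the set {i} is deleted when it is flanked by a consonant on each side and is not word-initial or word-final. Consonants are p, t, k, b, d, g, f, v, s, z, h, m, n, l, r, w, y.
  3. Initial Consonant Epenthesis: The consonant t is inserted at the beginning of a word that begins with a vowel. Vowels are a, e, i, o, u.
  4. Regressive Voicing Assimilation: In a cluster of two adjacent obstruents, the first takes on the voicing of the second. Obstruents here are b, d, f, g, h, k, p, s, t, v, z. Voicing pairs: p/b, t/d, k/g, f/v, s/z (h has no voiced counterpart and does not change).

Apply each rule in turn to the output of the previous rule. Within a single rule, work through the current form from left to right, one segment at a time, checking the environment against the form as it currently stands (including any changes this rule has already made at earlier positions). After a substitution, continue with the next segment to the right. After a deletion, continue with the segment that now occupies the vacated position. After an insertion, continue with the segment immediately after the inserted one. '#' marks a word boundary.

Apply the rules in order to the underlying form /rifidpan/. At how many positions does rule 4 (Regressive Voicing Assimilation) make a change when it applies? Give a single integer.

2

1 Voicing Between Vowels: no change — [rifidpan]
2 Medial Vowel Deletion: [rifidpan] → [rfdpan]
3 Initial Consonant Epenthesis: no change — [rfdpan]
4 Regressive Voicing Assimilation: [rfdpan] → [rvtpan]
Rule 4 changed 2 position(s).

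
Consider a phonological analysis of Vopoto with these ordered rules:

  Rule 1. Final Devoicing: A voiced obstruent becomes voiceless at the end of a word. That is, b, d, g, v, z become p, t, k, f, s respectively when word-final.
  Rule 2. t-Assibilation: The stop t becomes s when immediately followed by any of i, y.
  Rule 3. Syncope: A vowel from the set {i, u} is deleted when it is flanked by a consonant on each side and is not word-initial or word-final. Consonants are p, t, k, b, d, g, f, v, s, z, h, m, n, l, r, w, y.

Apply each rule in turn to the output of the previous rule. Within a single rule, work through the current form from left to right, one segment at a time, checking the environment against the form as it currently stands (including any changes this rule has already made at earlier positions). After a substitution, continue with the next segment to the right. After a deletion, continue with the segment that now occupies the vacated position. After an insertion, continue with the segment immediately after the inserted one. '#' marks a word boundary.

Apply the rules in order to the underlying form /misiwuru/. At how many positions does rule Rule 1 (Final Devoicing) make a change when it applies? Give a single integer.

Rule 1 Final Devoicing: no change — [misiwuru]
Rule 2 t-Assibilation: no change — [misiwuru]
Rule 3 Syncope: [misiwuru] → [mswru]
Rule Rule 1 changed 0 position(s).

0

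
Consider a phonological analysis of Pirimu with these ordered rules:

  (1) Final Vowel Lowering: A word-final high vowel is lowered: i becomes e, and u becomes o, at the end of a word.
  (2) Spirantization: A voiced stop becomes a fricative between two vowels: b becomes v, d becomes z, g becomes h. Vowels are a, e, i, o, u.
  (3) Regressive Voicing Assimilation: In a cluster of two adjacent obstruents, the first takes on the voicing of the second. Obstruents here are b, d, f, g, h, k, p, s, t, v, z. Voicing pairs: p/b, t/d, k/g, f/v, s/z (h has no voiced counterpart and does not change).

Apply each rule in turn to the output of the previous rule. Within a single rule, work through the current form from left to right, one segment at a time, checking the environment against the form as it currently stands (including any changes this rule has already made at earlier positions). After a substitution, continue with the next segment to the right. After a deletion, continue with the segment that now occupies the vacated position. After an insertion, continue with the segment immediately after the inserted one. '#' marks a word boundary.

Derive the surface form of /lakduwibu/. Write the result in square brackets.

(1) Final Vowel Lowering: [lakduwibu] → [lakduwibo]
(2) Spirantization: [lakduwibo] → [lakduwivo]
(3) Regressive Voicing Assimilation: [lakduwivo] → [lagduwivo]

[lagduwivo]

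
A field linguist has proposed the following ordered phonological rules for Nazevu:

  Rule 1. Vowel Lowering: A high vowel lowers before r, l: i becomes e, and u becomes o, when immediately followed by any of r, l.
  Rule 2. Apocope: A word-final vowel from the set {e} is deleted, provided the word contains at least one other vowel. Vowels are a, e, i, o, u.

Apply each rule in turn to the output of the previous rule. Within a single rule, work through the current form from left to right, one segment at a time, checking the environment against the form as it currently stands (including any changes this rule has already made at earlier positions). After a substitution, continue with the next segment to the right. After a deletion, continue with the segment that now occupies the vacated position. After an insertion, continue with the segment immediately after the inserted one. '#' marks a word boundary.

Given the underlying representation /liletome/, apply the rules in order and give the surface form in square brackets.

Rule 1 Vowel Lowering: [liletome] → [leletome]
Rule 2 Apocope: [leletome] → [leletom]

[leletom]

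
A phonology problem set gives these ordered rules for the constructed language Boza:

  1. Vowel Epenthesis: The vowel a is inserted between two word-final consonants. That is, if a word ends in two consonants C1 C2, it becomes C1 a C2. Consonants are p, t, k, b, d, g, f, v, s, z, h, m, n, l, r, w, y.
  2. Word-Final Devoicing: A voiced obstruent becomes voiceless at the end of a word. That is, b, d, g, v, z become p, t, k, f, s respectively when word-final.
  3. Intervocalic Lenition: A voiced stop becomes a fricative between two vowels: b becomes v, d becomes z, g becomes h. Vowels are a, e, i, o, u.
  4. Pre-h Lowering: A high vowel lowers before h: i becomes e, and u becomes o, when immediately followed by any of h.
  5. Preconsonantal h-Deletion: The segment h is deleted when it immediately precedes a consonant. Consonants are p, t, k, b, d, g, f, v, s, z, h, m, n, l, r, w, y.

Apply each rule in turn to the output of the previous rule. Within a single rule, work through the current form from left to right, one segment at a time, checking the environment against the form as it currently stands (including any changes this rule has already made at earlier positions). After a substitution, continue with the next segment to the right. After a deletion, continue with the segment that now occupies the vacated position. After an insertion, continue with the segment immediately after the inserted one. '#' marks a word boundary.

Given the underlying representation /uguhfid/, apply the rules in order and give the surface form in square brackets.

[ohofit]

1 Vowel Epenthesis: no change — [uguhfid]
2 Word-Final Devoicing: [uguhfid] → [uguhfit]
3 Intervocalic Lenition: [uguhfit] → [uhuhfit]
4 Pre-h Lowering: [uhuhfit] → [ohohfit]
5 Preconsonantal h-Deletion: [ohohfit] → [ohofit]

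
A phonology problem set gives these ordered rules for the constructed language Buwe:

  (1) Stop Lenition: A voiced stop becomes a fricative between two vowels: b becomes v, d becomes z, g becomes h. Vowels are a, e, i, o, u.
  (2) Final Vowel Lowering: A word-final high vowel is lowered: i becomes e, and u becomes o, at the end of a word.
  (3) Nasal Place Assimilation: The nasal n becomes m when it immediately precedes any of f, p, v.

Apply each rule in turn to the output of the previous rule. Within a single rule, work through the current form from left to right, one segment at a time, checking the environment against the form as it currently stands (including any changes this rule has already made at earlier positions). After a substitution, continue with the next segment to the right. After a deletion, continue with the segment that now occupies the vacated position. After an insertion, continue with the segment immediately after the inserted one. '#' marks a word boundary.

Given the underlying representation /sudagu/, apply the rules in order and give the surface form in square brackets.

[suzaho]

(1) Stop Lenition: [sudagu] → [suzahu]
(2) Final Vowel Lowering: [suzahu] → [suzaho]
(3) Nasal Place Assimilation: no change — [suzaho]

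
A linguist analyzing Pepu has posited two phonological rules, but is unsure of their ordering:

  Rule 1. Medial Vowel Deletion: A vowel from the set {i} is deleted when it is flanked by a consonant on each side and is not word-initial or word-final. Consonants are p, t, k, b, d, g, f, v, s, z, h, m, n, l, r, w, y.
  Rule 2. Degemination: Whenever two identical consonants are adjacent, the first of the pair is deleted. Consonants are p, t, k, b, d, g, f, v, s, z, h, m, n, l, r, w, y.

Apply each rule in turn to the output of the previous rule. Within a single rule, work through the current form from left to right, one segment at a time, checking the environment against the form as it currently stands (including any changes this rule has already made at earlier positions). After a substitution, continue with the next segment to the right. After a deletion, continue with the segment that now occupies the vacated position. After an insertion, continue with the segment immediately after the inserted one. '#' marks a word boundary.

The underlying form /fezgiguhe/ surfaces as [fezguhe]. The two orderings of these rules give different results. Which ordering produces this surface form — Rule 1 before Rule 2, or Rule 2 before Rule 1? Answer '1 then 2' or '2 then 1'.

1 then 2

Order 1 then 2:
  1 Medial Vowel Deletion: [fezgiguhe] → [fezgguhe]
  2 Degemination: [fezgguhe] → [fezguhe]
  result: [fezguhe]
Order 2 then 1:
  2 Degemination: no change — [fezgiguhe]
  1 Medial Vowel Deletion: [fezgiguhe] → [fezgguhe]
  result: [fezgguhe]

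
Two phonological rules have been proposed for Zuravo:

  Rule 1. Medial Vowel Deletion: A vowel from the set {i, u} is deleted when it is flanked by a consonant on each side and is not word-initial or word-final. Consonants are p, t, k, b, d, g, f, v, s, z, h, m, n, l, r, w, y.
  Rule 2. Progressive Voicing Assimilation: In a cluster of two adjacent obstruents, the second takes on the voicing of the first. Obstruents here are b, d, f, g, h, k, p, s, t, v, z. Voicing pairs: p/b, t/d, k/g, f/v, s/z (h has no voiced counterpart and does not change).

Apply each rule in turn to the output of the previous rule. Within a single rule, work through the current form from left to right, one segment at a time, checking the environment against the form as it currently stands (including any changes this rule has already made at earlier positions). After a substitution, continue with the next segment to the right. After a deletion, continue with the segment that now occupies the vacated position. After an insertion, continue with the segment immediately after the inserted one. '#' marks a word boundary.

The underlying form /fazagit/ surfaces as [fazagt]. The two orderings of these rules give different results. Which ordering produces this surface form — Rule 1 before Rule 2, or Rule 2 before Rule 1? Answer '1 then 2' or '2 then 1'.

Order 1 then 2:
  1 Medial Vowel Deletion: [fazagit] → [fazagt]
  2 Progressive Voicing Assimilation: [fazagt] → [fazagd]
  result: [fazagd]
Order 2 then 1:
  2 Progressive Voicing Assimilation: no change — [fazagit]
  1 Medial Vowel Deletion: [fazagit] → [fazagt]
  result: [fazagt]

2 then 1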